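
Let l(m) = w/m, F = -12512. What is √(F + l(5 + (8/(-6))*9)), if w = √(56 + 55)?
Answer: √(-613088 - 7*√111)/7 ≈ 111.86*I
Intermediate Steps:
w = √111 ≈ 10.536
l(m) = √111/m
√(F + l(5 + (8/(-6))*9)) = √(-12512 + √111/(5 + (8/(-6))*9)) = √(-12512 + √111/(5 + (8*(-⅙))*9)) = √(-12512 + √111/(5 - 4/3*9)) = √(-12512 + √111/(5 - 12)) = √(-12512 + √111/(-7)) = √(-12512 + √111*(-⅐)) = √(-12512 - √111/7)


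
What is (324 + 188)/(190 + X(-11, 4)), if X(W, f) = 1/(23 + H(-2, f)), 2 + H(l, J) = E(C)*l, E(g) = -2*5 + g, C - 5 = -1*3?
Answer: 18944/7031 ≈ 2.6944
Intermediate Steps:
C = 2 (C = 5 - 1*3 = 5 - 3 = 2)
E(g) = -10 + g
H(l, J) = -2 - 8*l (H(l, J) = -2 + (-10 + 2)*l = -2 - 8*l)
X(W, f) = 1/37 (X(W, f) = 1/(23 + (-2 - 8*(-2))) = 1/(23 + (-2 + 16)) = 1/(23 + 14) = 1/37)
(324 + 188)/(190 + X(-11, 4)) = (324 + 188)/(190 + 1/37) = 512/(7031/37) = 512*(37/7031) = 18944/7031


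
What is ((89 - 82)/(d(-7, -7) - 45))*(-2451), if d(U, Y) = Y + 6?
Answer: 17157/46 ≈ 372.98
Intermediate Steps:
d(U, Y) = 6 + Y
((89 - 82)/(d(-7, -7) - 45))*(-2451) = ((89 - 82)/((6 - 7) - 45))*(-2451) = (7/(-1 - 45))*(-2451) = (7/(-46))*(-2451) = (7*(-1/46))*(-2451) = -7/46*(-2451) = 17157/46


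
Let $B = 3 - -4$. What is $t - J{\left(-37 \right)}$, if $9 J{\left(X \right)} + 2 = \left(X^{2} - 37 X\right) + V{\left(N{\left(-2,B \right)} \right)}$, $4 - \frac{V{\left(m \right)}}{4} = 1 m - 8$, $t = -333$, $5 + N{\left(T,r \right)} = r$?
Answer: $- \frac{5773}{9} \approx -641.44$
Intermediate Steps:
$B = 7$ ($B = 3 + 4 = 7$)
$N{\left(T,r \right)} = -5 + r$
$V{\left(m \right)} = 48 - 4 m$ ($V{\left(m \right)} = 16 - 4 \left(1 m - 8\right) = 16 - 4 \left(m - 8\right) = 16 - 4 \left(-8 + m\right) = 16 - \left(-32 + 4 m\right) = 48 - 4 m$)
$J{\left(X \right)} = \frac{38}{9} - \frac{37 X}{9} + \frac{X^{2}}{9}$ ($J{\left(X \right)} = - \frac{2}{9} + \frac{\left(X^{2} - 37 X\right) + \left(48 - 4 \left(-5 + 7\right)\right)}{9} = - \frac{2}{9} + \frac{\left(X^{2} - 37 X\right) + \left(48 - 8\right)}{9} = - \frac{2}{9} + \frac{\left(X^{2} - 37 X\right) + 40}{9} = - \frac{2}{9} + \frac{40 + X^{2} - 37 X}{9} = - \frac{2}{9} + \left(\frac{40}{9} - \frac{37 X}{9} + \frac{X^{2}}{9}\right) = \frac{38}{9} - \frac{37 X}{9} + \frac{X^{2}}{9}$)
$t - J{\left(-37 \right)} = -333 - \left(\frac{38}{9} - - \frac{1369}{9} + \frac{\left(-37\right)^{2}}{9}\right) = -333 - \left(\frac{38}{9} + \frac{1369}{9} + \frac{1}{9} \cdot 1369\right) = -333 - \left(\frac{38}{9} + \frac{1369}{9} + \frac{1369}{9}\right) = -333 - \frac{2776}{9} = - \frac{5773}{9}$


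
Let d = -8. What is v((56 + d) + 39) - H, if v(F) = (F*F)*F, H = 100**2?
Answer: 648503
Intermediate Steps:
H = 10000
v(F) = F**3 (v(F) = F**2*F = F**3)
v((56 + d) + 39) - H = ((56 - 8) + 39)**3 - 1*10000 = (48 + 39)**3 - 10000 = 87**3 - 10000 = 658503 - 10000 = 648503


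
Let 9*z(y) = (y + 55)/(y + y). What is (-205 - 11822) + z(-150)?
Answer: -6494561/540 ≈ -12027.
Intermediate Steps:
z(y) = (55 + y)/(18*y) (z(y) = ((y + 55)/(y + y))/9 = ((55 + y)/((2*y)))/9 = ((55 + y)*(1/(2*y)))/9 = ((55 + y)/(2*y))/9 = (55 + y)/(18*y))
(-205 - 11822) + z(-150) = (-205 - 11822) + (1/18)*(55 - 150)/(-150) = -12027 + (1/18)*(-1/150)*(-95) = -12027 + 19/540 = -6494561/540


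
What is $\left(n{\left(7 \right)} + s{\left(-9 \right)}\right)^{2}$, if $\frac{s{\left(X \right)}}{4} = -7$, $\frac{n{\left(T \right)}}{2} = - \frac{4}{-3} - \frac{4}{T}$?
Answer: $\frac{309136}{441} \approx 700.99$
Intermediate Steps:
$n{\left(T \right)} = \frac{8}{3} - \frac{8}{T}$ ($n{\left(T \right)} = 2 \left(- \frac{4}{-3} - \frac{4}{T}\right) = 2 \left(\left(-4\right) \left(- \frac{1}{3}\right) - \frac{4}{T}\right) = 2 \left(\frac{4}{3} - \frac{4}{T}\right) = \frac{8}{3} - \frac{8}{T}$)
$s{\left(X \right)} = -28$ ($s{\left(X \right)} = 4 \left(-7\right) = -28$)
$\left(n{\left(7 \right)} + s{\left(-9 \right)}\right)^{2} = \left(\left(\frac{8}{3} - \frac{8}{7}\right) - 28\right)^{2} = \left(\frac{32}{21} - 28\right)^{2} = \left(- \frac{556}{21}\right)^{2} = \frac{309136}{441}$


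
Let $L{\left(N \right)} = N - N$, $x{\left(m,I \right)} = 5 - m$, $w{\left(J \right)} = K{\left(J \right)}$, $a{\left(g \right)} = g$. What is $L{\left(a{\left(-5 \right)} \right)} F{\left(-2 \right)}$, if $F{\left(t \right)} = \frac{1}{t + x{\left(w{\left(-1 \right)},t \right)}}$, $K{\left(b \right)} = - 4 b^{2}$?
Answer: $0$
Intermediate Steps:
$w{\left(J \right)} = - 4 J^{2}$
$F{\left(t \right)} = \frac{1}{9 + t}$ ($F{\left(t \right)} = \frac{1}{t + \left(5 - - 4 \left(-1\right)^{2}\right)} = \frac{1}{t + \left(5 - \left(-4\right) 1\right)} = \frac{1}{t + \left(5 - -4\right)} = \frac{1}{t + \left(5 + 4\right)} = \frac{1}{t + 9} = \frac{1}{9 + t}$)
$L{\left(N \right)} = 0$
$L{\left(a{\left(-5 \right)} \right)} F{\left(-2 \right)} = \frac{0}{9 - 2} = \frac{0}{7} = 0 \cdot \frac{1}{7} = 0$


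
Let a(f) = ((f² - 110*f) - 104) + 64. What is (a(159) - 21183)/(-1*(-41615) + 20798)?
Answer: -13432/62413 ≈ -0.21521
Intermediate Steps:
a(f) = -40 + f² - 110*f (a(f) = (-104 + f² - 110*f) + 64 = -40 + f² - 110*f)
(a(159) - 21183)/(-1*(-41615) + 20798) = ((-40 + 159² - 110*159) - 21183)/(-1*(-41615) + 20798) = ((-40 + 25281 - 17490) - 21183)/(41615 + 20798) = (7751 - 21183)/62413 = -13432*1/62413 = -13432/62413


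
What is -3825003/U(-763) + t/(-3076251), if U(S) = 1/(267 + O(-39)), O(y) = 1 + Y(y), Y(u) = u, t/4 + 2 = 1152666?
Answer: -2694567275170093/3076251 ≈ -8.7593e+8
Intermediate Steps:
t = 4610656 (t = -8 + 4*1152666 = -8 + 4610664 = 4610656)
O(y) = 1 + y
U(S) = 1/229 (U(S) = 1/(267 + (1 - 39)) = 1/(267 - 38) = 1/229)
-3825003/U(-763) + t/(-3076251) = -3825003/1/229 + 4610656/(-3076251) = -3825003*229 + 4610656*(-1/3076251) = -875925687 - 4610656/3076251 = -2694567275170093/3076251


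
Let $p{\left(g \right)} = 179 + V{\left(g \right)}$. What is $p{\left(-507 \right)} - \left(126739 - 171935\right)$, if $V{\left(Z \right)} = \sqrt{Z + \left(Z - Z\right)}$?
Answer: $45375 + 13 i \sqrt{3} \approx 45375.0 + 22.517 i$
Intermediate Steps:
$V{\left(Z \right)} = \sqrt{Z}$ ($V{\left(Z \right)} = \sqrt{Z + 0} = \sqrt{Z}$)
$p{\left(g \right)} = 179 + \sqrt{g}$
$p{\left(-507 \right)} - \left(126739 - 171935\right) = \left(179 + \sqrt{-507}\right) - \left(126739 - 171935\right) = \left(179 + 13 i \sqrt{3}\right) - \left(126739 - 171935\right) = \left(179 + 13 i \sqrt{3}\right) - -45196 = \left(179 + 13 i \sqrt{3}\right) + 45196 = 45375 + 13 i \sqrt{3}$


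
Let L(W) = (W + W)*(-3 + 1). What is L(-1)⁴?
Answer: 256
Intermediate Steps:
L(W) = -4*W (L(W) = (2*W)*(-2) = -4*W)
L(-1)⁴ = (-4*(-1))⁴ = 4⁴ = 256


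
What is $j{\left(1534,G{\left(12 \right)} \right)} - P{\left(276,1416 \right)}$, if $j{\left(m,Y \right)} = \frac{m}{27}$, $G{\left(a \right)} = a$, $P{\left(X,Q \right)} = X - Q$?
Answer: $\frac{32314}{27} \approx 1196.8$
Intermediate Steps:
$j{\left(m,Y \right)} = \frac{m}{27}$ ($j{\left(m,Y \right)} = m \frac{1}{27} = \frac{m}{27}$)
$j{\left(1534,G{\left(12 \right)} \right)} - P{\left(276,1416 \right)} = \frac{1}{27} \cdot 1534 - \left(276 - 1416\right) = \frac{1534}{27} - \left(276 - 1416\right) = \frac{1534}{27} - -1140 = \frac{1534}{27} + 1140 = \frac{32314}{27}$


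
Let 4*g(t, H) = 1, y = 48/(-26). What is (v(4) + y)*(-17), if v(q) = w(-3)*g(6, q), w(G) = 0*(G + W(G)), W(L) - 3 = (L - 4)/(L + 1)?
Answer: 408/13 ≈ 31.385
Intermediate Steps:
W(L) = 3 + (-4 + L)/(1 + L) (W(L) = 3 + (L - 4)/(L + 1) = 3 + (-4 + L)/(1 + L))
w(G) = 0 (w(G) = 0*(G + (-1 + 4*G)/(1 + G)) = 0)
y = -24/13 (y = 48*(-1/26) = -24/13 ≈ -1.8462)
g(t, H) = 1/4 (g(t, H) = (1/4)*1 = 1/4)
v(q) = 0 (v(q) = 0*(1/4) = 0)
(v(4) + y)*(-17) = (0 - 24/13)*(-17) = -24/13*(-17) = 408/13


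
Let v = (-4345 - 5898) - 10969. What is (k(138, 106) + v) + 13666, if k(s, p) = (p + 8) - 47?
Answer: -7479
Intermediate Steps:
v = -21212 (v = -10243 - 10969 = -21212)
k(s, p) = -39 + p (k(s, p) = (8 + p) - 47 = -39 + p)
(k(138, 106) + v) + 13666 = ((-39 + 106) - 21212) + 13666 = (67 - 21212) + 13666 = -21145 + 13666 = -7479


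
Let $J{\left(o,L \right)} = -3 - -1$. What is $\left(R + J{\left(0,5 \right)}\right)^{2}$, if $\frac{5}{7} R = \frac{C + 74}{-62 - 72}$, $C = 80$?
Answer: $\frac{1461681}{112225} \approx 13.025$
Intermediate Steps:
$J{\left(o,L \right)} = -2$ ($J{\left(o,L \right)} = -3 + 1 = -2$)
$R = - \frac{539}{335}$ ($R = \frac{7 \frac{80 + 74}{-62 - 72}}{5} = \frac{7 \frac{154}{-134}}{5} = \frac{7 \cdot 154 \left(- \frac{1}{134}\right)}{5} = \frac{7}{5} \left(- \frac{77}{67}\right) = - \frac{539}{335} \approx -1.609$)
$\left(R + J{\left(0,5 \right)}\right)^{2} = \left(- \frac{539}{335} - 2\right)^{2} = \left(- \frac{1209}{335}\right)^{2} = \frac{1461681}{112225}$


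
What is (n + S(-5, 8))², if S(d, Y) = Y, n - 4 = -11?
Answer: 1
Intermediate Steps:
n = -7 (n = 4 - 11 = -7)
(n + S(-5, 8))² = (-7 + 8)² = 1² = 1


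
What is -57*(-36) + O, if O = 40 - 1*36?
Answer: 2056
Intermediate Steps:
O = 4 (O = 40 - 36 = 4)
-57*(-36) + O = -57*(-36) + 4 = 2052 + 4 = 2056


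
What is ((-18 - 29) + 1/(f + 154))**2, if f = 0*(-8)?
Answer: 52374169/23716 ≈ 2208.4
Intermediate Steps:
f = 0
((-18 - 29) + 1/(f + 154))**2 = ((-18 - 29) + 1/(0 + 154))**2 = (-47 + 1/154)**2 = (-7237/154)**2 = 52374169/23716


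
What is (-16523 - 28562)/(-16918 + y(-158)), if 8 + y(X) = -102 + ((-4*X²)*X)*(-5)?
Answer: 45085/78903268 ≈ 0.00057140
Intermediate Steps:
y(X) = -110 + 20*X³ (y(X) = -8 + (-102 + ((-4*X²)*X)*(-5)) = -8 + (-102 - 4*X³*(-5)) = -8 + (-102 + 20*X³) = -110 + 20*X³)
(-16523 - 28562)/(-16918 + y(-158)) = (-16523 - 28562)/(-16918 + (-110 + 20*(-158)³)) = -45085/(-16918 + (-110 + 20*(-3944312))) = -45085/(-16918 + (-110 - 78886240)) = -45085/(-16918 - 78886350) = -45085/(-78903268) = -45085*(-1/78903268) = 45085/78903268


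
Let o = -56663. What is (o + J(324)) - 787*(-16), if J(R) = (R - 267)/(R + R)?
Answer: -9519317/216 ≈ -44071.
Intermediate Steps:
J(R) = (-267 + R)/(2*R) (J(R) = (-267 + R)/((2*R)) = (-267 + R)*(1/(2*R)) = (-267 + R)/(2*R))
(o + J(324)) - 787*(-16) = (-56663 + (½)*(-267 + 324)/324) - 787*(-16) = (-56663 + (½)*(1/324)*57) + 12592 = (-56663 + 19/216) + 12592 = -12239189/216 + 12592 = -9519317/216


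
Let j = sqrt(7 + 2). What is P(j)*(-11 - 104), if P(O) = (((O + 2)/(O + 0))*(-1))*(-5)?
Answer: -2875/3 ≈ -958.33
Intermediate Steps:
j = 3 (j = sqrt(9) = 3)
P(O) = 5*(2 + O)/O (P(O) = (((2 + O)/O)*(-1))*(-5) = -(2 + O)/O*(-5) = 5*(2 + O)/O)
P(j)*(-11 - 104) = (5 + 10/3)*(-11 - 104) = (5 + 10*(1/3))*(-115) = (5 + 10/3)*(-115) = (25/3)*(-115) = -2875/3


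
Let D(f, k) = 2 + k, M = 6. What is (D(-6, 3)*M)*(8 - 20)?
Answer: -360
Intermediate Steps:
(D(-6, 3)*M)*(8 - 20) = ((2 + 3)*6)*(8 - 20) = (5*6)*(-12) = 30*(-12) = -360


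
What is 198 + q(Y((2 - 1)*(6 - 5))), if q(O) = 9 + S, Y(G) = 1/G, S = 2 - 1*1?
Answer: 208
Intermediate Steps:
S = 1 (S = 2 - 1 = 1)
q(O) = 10 (q(O) = 9 + 1 = 10)
198 + q(Y((2 - 1)*(6 - 5))) = 198 + 10 = 208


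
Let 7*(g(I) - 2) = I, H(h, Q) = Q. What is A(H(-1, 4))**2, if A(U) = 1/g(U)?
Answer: 49/324 ≈ 0.15123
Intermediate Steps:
g(I) = 2 + I/7
A(U) = 1/(2 + U/7)
A(H(-1, 4))**2 = (7/(14 + 4))**2 = (7/18)**2 = 49/324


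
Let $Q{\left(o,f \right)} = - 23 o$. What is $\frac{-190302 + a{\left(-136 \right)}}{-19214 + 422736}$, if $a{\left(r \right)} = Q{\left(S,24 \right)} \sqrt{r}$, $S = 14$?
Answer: $- \frac{13593}{28823} - \frac{46 i \sqrt{34}}{28823} \approx -0.4716 - 0.0093059 i$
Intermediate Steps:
$a{\left(r \right)} = - 322 \sqrt{r}$ ($a{\left(r \right)} = \left(-23\right) 14 \sqrt{r} = - 322 \sqrt{r}$)
$\frac{-190302 + a{\left(-136 \right)}}{-19214 + 422736} = \frac{-190302 - 322 \sqrt{-136}}{-19214 + 422736} = \frac{-190302 - 322 \cdot 2 i \sqrt{34}}{403522} = \left(-190302 - 644 i \sqrt{34}\right) \frac{1}{403522} = - \frac{13593}{28823} - \frac{46 i \sqrt{34}}{28823}$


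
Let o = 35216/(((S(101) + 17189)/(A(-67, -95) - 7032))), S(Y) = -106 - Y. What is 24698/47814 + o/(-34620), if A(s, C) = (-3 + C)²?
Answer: 212283138979/585638662245 ≈ 0.36248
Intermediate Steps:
o = 45287776/8491 (o = 35216/((((-106 - 1*101) + 17189)/((-3 - 95)² - 7032))) = 35216/((((-106 - 101) + 17189)/((-98)² - 7032))) = 35216/(((-207 + 17189)/(9604 - 7032))) = 35216/((16982/2572)) = 35216/((16982*(1/2572))) = 35216/(8491/1286) = 35216*(1286/8491) = 45287776/8491 ≈ 5333.6)
24698/47814 + o/(-34620) = 24698/47814 + (45287776/8491)/(-34620) = 24698*(1/47814) + (45287776/8491)*(-1/34620) = 12349/23907 - 11321944/73489605 = 212283138979/585638662245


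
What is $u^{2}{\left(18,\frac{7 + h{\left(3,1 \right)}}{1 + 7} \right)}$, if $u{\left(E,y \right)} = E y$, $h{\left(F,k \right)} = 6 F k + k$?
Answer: $\frac{13689}{4} \approx 3422.3$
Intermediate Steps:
$h{\left(F,k \right)} = k + 6 F k$ ($h{\left(F,k \right)} = 6 F k + k = k + 6 F k$)
$u^{2}{\left(18,\frac{7 + h{\left(3,1 \right)}}{1 + 7} \right)} = \left(18 \frac{7 + 1 \left(1 + 6 \cdot 3\right)}{1 + 7}\right)^{2} = \left(18 \frac{7 + 1 \left(1 + 18\right)}{8}\right)^{2} = \left(18 \left(7 + 1 \cdot 19\right) \frac{1}{8}\right)^{2} = \left(18 \left(7 + 19\right) \frac{1}{8}\right)^{2} = \left(18 \cdot 26 \cdot \frac{1}{8}\right)^{2} = \left(18 \cdot \frac{13}{4}\right)^{2} = \left(\frac{117}{2}\right)^{2} = \frac{13689}{4}$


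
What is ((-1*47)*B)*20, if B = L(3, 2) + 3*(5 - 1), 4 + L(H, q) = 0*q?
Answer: -7520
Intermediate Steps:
L(H, q) = -4 (L(H, q) = -4 + 0*q = -4 + 0 = -4)
B = 8 (B = -4 + 3*(5 - 1) = -4 + 3*4 = -4 + 12 = 8)
((-1*47)*B)*20 = (-1*47*8)*20 = -47*8*20 = -376*20 = -7520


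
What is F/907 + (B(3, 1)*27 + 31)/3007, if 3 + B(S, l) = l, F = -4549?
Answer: -13699704/2727349 ≈ -5.0231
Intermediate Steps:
B(S, l) = -3 + l
F/907 + (B(3, 1)*27 + 31)/3007 = -4549/907 + ((-3 + 1)*27 + 31)/3007 = -4549*1/907 + (-2*27 + 31)*(1/3007) = -4549/907 + (-54 + 31)*(1/3007) = -4549/907 - 23*1/3007 = -4549/907 - 23/3007 = -13699704/2727349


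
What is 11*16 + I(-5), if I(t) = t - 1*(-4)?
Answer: 175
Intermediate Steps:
I(t) = 4 + t (I(t) = t + 4 = 4 + t)
11*16 + I(-5) = 11*16 + (4 - 5) = 176 - 1 = 175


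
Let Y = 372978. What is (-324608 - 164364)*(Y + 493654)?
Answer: -423758782304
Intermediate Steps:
(-324608 - 164364)*(Y + 493654) = (-324608 - 164364)*(372978 + 493654) = -488972*866632 = -423758782304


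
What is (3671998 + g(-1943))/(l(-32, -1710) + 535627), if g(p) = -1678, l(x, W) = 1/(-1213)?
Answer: 148403272/21657185 ≈ 6.8524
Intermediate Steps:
l(x, W) = -1/1213
(3671998 + g(-1943))/(l(-32, -1710) + 535627) = (3671998 - 1678)/(-1/1213 + 535627) = 3670320/(649715550/1213) = 3670320*(1213/649715550) = 148403272/21657185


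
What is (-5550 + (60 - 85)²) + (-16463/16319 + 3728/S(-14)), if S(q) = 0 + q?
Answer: -593131382/114233 ≈ -5192.3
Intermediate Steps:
S(q) = q
(-5550 + (60 - 85)²) + (-16463/16319 + 3728/S(-14)) = (-5550 + (60 - 85)²) + (-16463/16319 + 3728/(-14)) = (-5550 + (-25)²) + (-16463*1/16319 + 3728*(-1/14)) = (-5550 + 625) + (-16463/16319 - 1864/7) = -4925 - 30533857/114233 = -593131382/114233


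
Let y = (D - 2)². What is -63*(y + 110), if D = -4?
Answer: -9198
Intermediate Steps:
y = 36 (y = (-4 - 2)² = (-6)² = 36)
-63*(y + 110) = -63*(36 + 110) = -63*146 = -9198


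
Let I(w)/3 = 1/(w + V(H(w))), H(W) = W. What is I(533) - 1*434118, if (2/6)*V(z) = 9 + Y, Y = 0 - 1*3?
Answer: -239199015/551 ≈ -4.3412e+5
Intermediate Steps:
Y = -3 (Y = 0 - 3 = -3)
V(z) = 18 (V(z) = 3*(9 - 3) = 3*6 = 18)
I(w) = 3/(18 + w) (I(w) = 3/(w + 18) = 3/(18 + w))
I(533) - 1*434118 = 3/(18 + 533) - 1*434118 = 3/551 - 434118 = -239199015/551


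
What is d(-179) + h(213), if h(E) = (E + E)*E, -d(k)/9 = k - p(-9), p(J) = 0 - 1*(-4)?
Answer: 92385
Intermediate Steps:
p(J) = 4 (p(J) = 0 + 4 = 4)
d(k) = 36 - 9*k (d(k) = -9*(k - 1*4) = -9*(k - 4) = -9*(-4 + k) = 36 - 9*k)
h(E) = 2*E² (h(E) = (2*E)*E = 2*E²)
d(-179) + h(213) = (36 - 9*(-179)) + 2*213² = (36 + 1611) + 2*45369 = 1647 + 90738 = 92385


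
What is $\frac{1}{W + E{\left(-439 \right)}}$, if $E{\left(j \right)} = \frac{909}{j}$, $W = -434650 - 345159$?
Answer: $- \frac{439}{342337060} \approx -1.2824 \cdot 10^{-6}$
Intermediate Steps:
$W = -779809$ ($W = -434650 - 345159 = -779809$)
$\frac{1}{W + E{\left(-439 \right)}} = \frac{1}{-779809 + \frac{909}{-439}} = \frac{1}{-779809 + 909 \left(- \frac{1}{439}\right)} = \frac{1}{-779809 - \frac{909}{439}} = \frac{1}{- \frac{342337060}{439}} = - \frac{439}{342337060}$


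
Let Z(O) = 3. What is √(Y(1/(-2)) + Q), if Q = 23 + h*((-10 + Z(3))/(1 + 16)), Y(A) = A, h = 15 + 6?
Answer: √16014/34 ≈ 3.7220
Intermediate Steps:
h = 21
Q = 244/17 (Q = 23 + 21*((-10 + 3)/(1 + 16)) = 23 + 21*(-7/17) = 23 - 147/17 = 244/17 ≈ 14.353)
√(Y(1/(-2)) + Q) = √(1/(-2) + 244/17) = √(-½ + 244/17) = √(471/34) = √16014/34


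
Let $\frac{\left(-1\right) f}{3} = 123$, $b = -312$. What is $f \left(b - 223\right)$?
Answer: $197415$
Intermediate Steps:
$f = -369$ ($f = \left(-3\right) 123 = -369$)
$f \left(b - 223\right) = - 369 \left(-312 - 223\right) = \left(-369\right) \left(-535\right) = 197415$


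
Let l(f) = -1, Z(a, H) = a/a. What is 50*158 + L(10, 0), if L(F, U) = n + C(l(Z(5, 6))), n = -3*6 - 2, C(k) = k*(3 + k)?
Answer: 7878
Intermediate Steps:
Z(a, H) = 1
n = -20 (n = -18 - 2 = -20)
L(F, U) = -22 (L(F, U) = -20 - (3 - 1) = -20 - 1*2 = -20 - 2 = -22)
50*158 + L(10, 0) = 50*158 - 22 = 7900 - 22 = 7878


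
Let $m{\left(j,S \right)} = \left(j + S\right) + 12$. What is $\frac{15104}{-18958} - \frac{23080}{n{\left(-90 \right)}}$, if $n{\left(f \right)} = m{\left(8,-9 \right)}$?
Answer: $- \frac{218858392}{104269} \approx -2099.0$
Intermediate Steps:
$m{\left(j,S \right)} = 12 + S + j$ ($m{\left(j,S \right)} = \left(S + j\right) + 12 = 12 + S + j$)
$n{\left(f \right)} = 11$ ($n{\left(f \right)} = 12 - 9 + 8 = 11$)
$\frac{15104}{-18958} - \frac{23080}{n{\left(-90 \right)}} = \frac{15104}{-18958} - \frac{23080}{11} = 15104 \left(- \frac{1}{18958}\right) - \frac{23080}{11} = - \frac{7552}{9479} - \frac{23080}{11} = - \frac{218858392}{104269}$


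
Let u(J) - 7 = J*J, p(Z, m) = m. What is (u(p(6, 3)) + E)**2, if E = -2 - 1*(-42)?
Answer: 3136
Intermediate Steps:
u(J) = 7 + J**2 (u(J) = 7 + J*J = 7 + J**2)
E = 40 (E = -2 + 42 = 40)
(u(p(6, 3)) + E)**2 = ((7 + 3**2) + 40)**2 = ((7 + 9) + 40)**2 = (16 + 40)**2 = 56**2 = 3136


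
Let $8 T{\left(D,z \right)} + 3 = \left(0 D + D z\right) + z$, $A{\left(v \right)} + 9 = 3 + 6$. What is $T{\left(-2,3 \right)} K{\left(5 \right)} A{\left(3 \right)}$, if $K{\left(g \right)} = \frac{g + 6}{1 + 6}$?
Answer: $0$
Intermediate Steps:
$A{\left(v \right)} = 0$ ($A{\left(v \right)} = -9 + \left(3 + 6\right) = -9 + 9 = 0$)
$T{\left(D,z \right)} = - \frac{3}{8} + \frac{z}{8} + \frac{D z}{8}$ ($T{\left(D,z \right)} = - \frac{3}{8} + \frac{\left(0 D + D z\right) + z}{8} = - \frac{3}{8} + \frac{\left(0 + D z\right) + z}{8} = - \frac{3}{8} + \frac{D z + z}{8} = - \frac{3}{8} + \frac{z + D z}{8} = - \frac{3}{8} + \left(\frac{z}{8} + \frac{D z}{8}\right) = - \frac{3}{8} + \frac{z}{8} + \frac{D z}{8}$)
$K{\left(g \right)} = \frac{6}{7} + \frac{g}{7}$ ($K{\left(g \right)} = \frac{6 + g}{7} = \left(6 + g\right) \frac{1}{7} = \frac{6}{7} + \frac{g}{7}$)
$T{\left(-2,3 \right)} K{\left(5 \right)} A{\left(3 \right)} = \left(- \frac{3}{8} + \frac{1}{8} \cdot 3 + \frac{1}{8} \left(-2\right) 3\right) \left(\frac{6}{7} + \frac{1}{7} \cdot 5\right) 0 = \left(- \frac{3}{8} + \frac{3}{8} - \frac{3}{4}\right) \left(\frac{6}{7} + \frac{5}{7}\right) 0 = \left(- \frac{3}{4}\right) \frac{11}{7} \cdot 0 = \left(- \frac{33}{28}\right) 0 = 0$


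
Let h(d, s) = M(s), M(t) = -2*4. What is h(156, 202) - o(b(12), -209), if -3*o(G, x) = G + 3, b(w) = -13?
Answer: -34/3 ≈ -11.333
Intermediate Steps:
M(t) = -8
h(d, s) = -8
o(G, x) = -1 - G/3 (o(G, x) = -(G + 3)/3 = -(3 + G)/3 = -1 - G/3)
h(156, 202) - o(b(12), -209) = -8 - (-1 - 1/3*(-13)) = -8 - (-1 + 13/3) = -8 - 1*10/3 = -8 - 10/3 = -34/3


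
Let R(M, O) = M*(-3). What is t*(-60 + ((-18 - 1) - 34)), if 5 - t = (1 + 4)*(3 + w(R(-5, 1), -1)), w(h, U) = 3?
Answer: 2825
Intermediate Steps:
R(M, O) = -3*M
t = -25 (t = 5 - (1 + 4)*(3 + 3) = 5 - 5*6 = 5 - 1*30 = 5 - 30 = -25)
t*(-60 + ((-18 - 1) - 34)) = -25*(-60 + ((-18 - 1) - 34)) = -25*(-60 + (-19 - 34)) = -25*(-60 - 53) = -25*(-113) = 2825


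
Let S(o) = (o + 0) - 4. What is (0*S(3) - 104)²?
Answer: 10816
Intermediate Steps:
S(o) = -4 + o (S(o) = o - 4 = -4 + o)
(0*S(3) - 104)² = (0*(-4 + 3) - 104)² = (0*(-1) - 104)² = (0 - 104)² = (-104)² = 10816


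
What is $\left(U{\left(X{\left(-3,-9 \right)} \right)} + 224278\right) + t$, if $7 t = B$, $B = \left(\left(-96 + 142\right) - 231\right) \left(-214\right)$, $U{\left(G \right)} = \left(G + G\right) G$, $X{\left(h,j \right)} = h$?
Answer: $\frac{1609662}{7} \approx 2.2995 \cdot 10^{5}$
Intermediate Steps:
$U{\left(G \right)} = 2 G^{2}$ ($U{\left(G \right)} = 2 G G = 2 G^{2}$)
$B = 39590$ ($B = \left(46 - 231\right) \left(-214\right) = \left(-185\right) \left(-214\right) = 39590$)
$t = \frac{39590}{7}$ ($t = \frac{1}{7} \cdot 39590 = \frac{39590}{7} \approx 5655.7$)
$\left(U{\left(X{\left(-3,-9 \right)} \right)} + 224278\right) + t = \left(2 \left(-3\right)^{2} + 224278\right) + \frac{39590}{7} = \left(2 \cdot 9 + 224278\right) + \frac{39590}{7} = \left(18 + 224278\right) + \frac{39590}{7} = 224296 + \frac{39590}{7} = \frac{1609662}{7}$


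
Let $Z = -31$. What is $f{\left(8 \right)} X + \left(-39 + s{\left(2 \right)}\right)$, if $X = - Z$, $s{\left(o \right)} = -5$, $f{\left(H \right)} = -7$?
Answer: $-261$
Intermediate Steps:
$X = 31$ ($X = \left(-1\right) \left(-31\right) = 31$)
$f{\left(8 \right)} X + \left(-39 + s{\left(2 \right)}\right) = \left(-7\right) 31 - 44 = -217 - 44 = -261$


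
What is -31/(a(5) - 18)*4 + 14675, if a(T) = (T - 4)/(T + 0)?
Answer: 1306695/89 ≈ 14682.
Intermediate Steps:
a(T) = (-4 + T)/T
-31/(a(5) - 18)*4 + 14675 = -31/((-4 + 5)/5 - 18)*4 + 14675 = -31/((⅕)*1 - 18)*4 + 14675 = -31/(⅕ - 18)*4 + 14675 = -31/(-89/5)*4 + 14675 = -31*(-5/89)*4 + 14675 = (155/89)*4 + 14675 = 620/89 + 14675 = 1306695/89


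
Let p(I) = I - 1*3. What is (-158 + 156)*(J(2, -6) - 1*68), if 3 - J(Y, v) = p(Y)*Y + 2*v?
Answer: 102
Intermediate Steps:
p(I) = -3 + I (p(I) = I - 3 = -3 + I)
J(Y, v) = 3 - 2*v - Y*(-3 + Y) (J(Y, v) = 3 - ((-3 + Y)*Y + 2*v) = 3 - (Y*(-3 + Y) + 2*v) = 3 - (2*v + Y*(-3 + Y)) = 3 + (-2*v - Y*(-3 + Y)) = 3 - 2*v - Y*(-3 + Y))
(-158 + 156)*(J(2, -6) - 1*68) = (-158 + 156)*((3 - 2*(-6) - 1*2*(-3 + 2)) - 1*68) = -2*((3 + 12 - 1*2*(-1)) - 68) = -2*((3 + 12 + 2) - 68) = -2*(17 - 68) = -2*(-51) = 102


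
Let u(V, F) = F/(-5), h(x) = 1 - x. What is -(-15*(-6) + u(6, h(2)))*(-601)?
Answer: 271051/5 ≈ 54210.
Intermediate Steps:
u(V, F) = -F/5 (u(V, F) = F*(-⅕) = -F/5)
-(-15*(-6) + u(6, h(2)))*(-601) = -(-15*(-6) - (1 - 1*2)/5)*(-601) = -(90 - (1 - 2)/5)*(-601) = -(90 - ⅕*(-1))*(-601) = -(90 + ⅕)*(-601) = -451*(-601)/5 = -1*(-271051/5) = 271051/5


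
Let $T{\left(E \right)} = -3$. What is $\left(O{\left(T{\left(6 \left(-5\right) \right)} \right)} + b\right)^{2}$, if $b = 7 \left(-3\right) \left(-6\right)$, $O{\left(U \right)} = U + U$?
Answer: $14400$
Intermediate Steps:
$O{\left(U \right)} = 2 U$
$b = 126$ ($b = \left(-21\right) \left(-6\right) = 126$)
$\left(O{\left(T{\left(6 \left(-5\right) \right)} \right)} + b\right)^{2} = \left(2 \left(-3\right) + 126\right)^{2} = \left(-6 + 126\right)^{2} = 120^{2} = 14400$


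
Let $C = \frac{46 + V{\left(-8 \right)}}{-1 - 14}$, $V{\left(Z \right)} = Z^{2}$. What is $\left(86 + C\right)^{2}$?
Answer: $\frac{55696}{9} \approx 6188.4$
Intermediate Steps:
$C = - \frac{22}{3}$ ($C = \frac{46 + \left(-8\right)^{2}}{-1 - 14} = \frac{46 + 64}{-15} = 110 \left(- \frac{1}{15}\right) = - \frac{22}{3} \approx -7.3333$)
$\left(86 + C\right)^{2} = \left(86 - \frac{22}{3}\right)^{2} = \left(\frac{236}{3}\right)^{2} = \frac{55696}{9}$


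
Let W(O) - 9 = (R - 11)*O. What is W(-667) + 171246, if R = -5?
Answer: 181927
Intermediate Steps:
W(O) = 9 - 16*O (W(O) = 9 + (-5 - 11)*O = 9 - 16*O)
W(-667) + 171246 = (9 - 16*(-667)) + 171246 = (9 + 10672) + 171246 = 10681 + 171246 = 181927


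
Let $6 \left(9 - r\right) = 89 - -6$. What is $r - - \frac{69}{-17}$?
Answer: $- \frac{1111}{102} \approx -10.892$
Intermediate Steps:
$r = - \frac{41}{6}$ ($r = 9 - \frac{89 - -6}{6} = 9 - \frac{89 + 6}{6} = 9 - \frac{95}{6} = - \frac{41}{6} \approx -6.8333$)
$r - - \frac{69}{-17} = - \frac{41}{6} - - \frac{69}{-17} = - \frac{41}{6} - \left(-69\right) \left(- \frac{1}{17}\right) = - \frac{41}{6} - \frac{69}{17} = - \frac{1111}{102}$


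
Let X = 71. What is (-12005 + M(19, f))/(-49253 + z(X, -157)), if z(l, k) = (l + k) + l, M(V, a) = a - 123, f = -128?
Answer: 3064/12317 ≈ 0.24876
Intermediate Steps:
M(V, a) = -123 + a
z(l, k) = k + 2*l (z(l, k) = (k + l) + l = k + 2*l)
(-12005 + M(19, f))/(-49253 + z(X, -157)) = (-12005 + (-123 - 128))/(-49253 + (-157 + 2*71)) = (-12005 - 251)/(-49253 + (-157 + 142)) = -12256/(-49253 - 15) = -12256/(-49268) = -12256*(-1/49268) = 3064/12317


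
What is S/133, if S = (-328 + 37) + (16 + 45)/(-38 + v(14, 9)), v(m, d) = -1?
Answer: -1630/741 ≈ -2.1997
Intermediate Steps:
S = -11410/39 (S = (-328 + 37) + (16 + 45)/(-38 - 1) = -291 + 61/(-39) = -291 + 61*(-1/39) = -291 - 61/39 = -11410/39 ≈ -292.56)
S/133 = -11410/39/133 = -11410/39*1/133 = -1630/741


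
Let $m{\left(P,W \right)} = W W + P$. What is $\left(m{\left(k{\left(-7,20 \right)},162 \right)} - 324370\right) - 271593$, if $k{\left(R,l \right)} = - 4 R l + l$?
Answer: $-569139$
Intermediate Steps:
$k{\left(R,l \right)} = l - 4 R l$ ($k{\left(R,l \right)} = - 4 R l + l = l - 4 R l$)
$m{\left(P,W \right)} = P + W^{2}$ ($m{\left(P,W \right)} = W^{2} + P = P + W^{2}$)
$\left(m{\left(k{\left(-7,20 \right)},162 \right)} - 324370\right) - 271593 = \left(\left(20 \left(1 - -28\right) + 162^{2}\right) - 324370\right) - 271593 = \left(\left(20 \left(1 + 28\right) + 26244\right) - 324370\right) - 271593 = \left(\left(20 \cdot 29 + 26244\right) - 324370\right) - 271593 = \left(\left(580 + 26244\right) - 324370\right) - 271593 = \left(26824 - 324370\right) - 271593 = -297546 - 271593 = -569139$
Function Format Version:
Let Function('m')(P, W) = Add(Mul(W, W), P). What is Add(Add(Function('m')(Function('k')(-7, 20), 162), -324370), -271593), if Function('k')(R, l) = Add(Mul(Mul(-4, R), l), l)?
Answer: -569139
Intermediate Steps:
Function('k')(R, l) = Add(l, Mul(-4, R, l)) (Function('k')(R, l) = Add(Mul(-4, R, l), l) = Add(l, Mul(-4, R, l)))
Function('m')(P, W) = Add(P, Pow(W, 2)) (Function('m')(P, W) = Add(Pow(W, 2), P) = Add(P, Pow(W, 2)))
Add(Add(Function('m')(Function('k')(-7, 20), 162), -324370), -271593) = Add(Add(Add(Mul(20, Add(1, Mul(-4, -7))), Pow(162, 2)), -324370), -271593) = Add(Add(Add(Mul(20, Add(1, 28)), 26244), -324370), -271593) = Add(Add(Add(Mul(20, 29), 26244), -324370), -271593) = Add(Add(Add(580, 26244), -324370), -271593) = Add(Add(26824, -324370), -271593) = Add(-297546, -271593) = -569139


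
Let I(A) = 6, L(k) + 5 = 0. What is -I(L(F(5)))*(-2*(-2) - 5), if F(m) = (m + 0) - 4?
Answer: 6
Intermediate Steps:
F(m) = -4 + m (F(m) = m - 4 = -4 + m)
L(k) = -5 (L(k) = -5 + 0 = -5)
-I(L(F(5)))*(-2*(-2) - 5) = -6*(-2*(-2) - 5) = -6*(4 - 5) = -6*(-1) = -1*(-6) = 6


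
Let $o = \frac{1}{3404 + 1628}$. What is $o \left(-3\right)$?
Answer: $- \frac{3}{5032} \approx -0.00059618$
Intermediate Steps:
$o = \frac{1}{5032} \approx 0.00019873$
$o \left(-3\right) = \frac{1}{5032} \left(-3\right) = - \frac{3}{5032}$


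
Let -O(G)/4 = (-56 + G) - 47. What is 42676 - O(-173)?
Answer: 41572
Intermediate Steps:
O(G) = 412 - 4*G (O(G) = -4*((-56 + G) - 47) = -4*(-103 + G) = 412 - 4*G)
42676 - O(-173) = 42676 - (412 - 4*(-173)) = 42676 - (412 + 692) = 42676 - 1*1104 = 42676 - 1104 = 41572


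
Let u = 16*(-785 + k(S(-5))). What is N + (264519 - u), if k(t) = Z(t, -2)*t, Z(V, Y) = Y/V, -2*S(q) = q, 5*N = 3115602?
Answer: 4501157/5 ≈ 9.0023e+5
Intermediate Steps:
N = 3115602/5 (N = (1/5)*3115602 = 3115602/5 ≈ 6.2312e+5)
S(q) = -q/2
k(t) = -2 (k(t) = (-2/t)*t = -2)
u = -12592 (u = 16*(-785 - 2) = 16*(-787) = -12592)
N + (264519 - u) = 3115602/5 + (264519 - 1*(-12592)) = 3115602/5 + (264519 + 12592) = 3115602/5 + 277111 = 4501157/5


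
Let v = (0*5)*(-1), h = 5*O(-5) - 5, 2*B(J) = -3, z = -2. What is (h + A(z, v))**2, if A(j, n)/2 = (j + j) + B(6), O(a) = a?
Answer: 1681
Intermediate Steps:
B(J) = -3/2 (B(J) = (1/2)*(-3) = -3/2)
h = -30 (h = 5*(-5) - 5 = -25 - 5 = -30)
v = 0 (v = 0*(-1) = 0)
A(j, n) = -3 + 4*j (A(j, n) = 2*((j + j) - 3/2) = 2*(2*j - 3/2) = 2*(-3/2 + 2*j) = -3 + 4*j)
(h + A(z, v))**2 = (-30 + (-3 + 4*(-2)))**2 = (-30 + (-3 - 8))**2 = (-30 - 11)**2 = (-41)**2 = 1681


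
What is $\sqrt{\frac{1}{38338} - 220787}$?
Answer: $\frac{i \sqrt{324513228007690}}{38338} \approx 469.88 i$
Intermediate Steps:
$\sqrt{\frac{1}{38338} - 220787} = \sqrt{- \frac{8464532005}{38338}} = \frac{i \sqrt{324513228007690}}{38338}$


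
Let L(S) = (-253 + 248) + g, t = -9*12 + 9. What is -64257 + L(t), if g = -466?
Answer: -64728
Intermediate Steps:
t = -99 (t = -108 + 9 = -99)
L(S) = -471 (L(S) = (-253 + 248) - 466 = -5 - 466 = -471)
-64257 + L(t) = -64257 - 471 = -64728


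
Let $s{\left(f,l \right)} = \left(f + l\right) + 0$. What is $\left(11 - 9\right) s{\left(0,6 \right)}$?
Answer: $12$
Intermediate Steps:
$s{\left(f,l \right)} = f + l$
$\left(11 - 9\right) s{\left(0,6 \right)} = \left(11 - 9\right) \left(0 + 6\right) = 2 \cdot 6 = 12$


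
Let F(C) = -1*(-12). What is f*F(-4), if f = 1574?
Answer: 18888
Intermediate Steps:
F(C) = 12
f*F(-4) = 1574*12 = 18888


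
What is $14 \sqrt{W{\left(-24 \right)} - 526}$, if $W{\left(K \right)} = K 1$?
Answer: $70 i \sqrt{22} \approx 328.33 i$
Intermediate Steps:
$W{\left(K \right)} = K$
$14 \sqrt{W{\left(-24 \right)} - 526} = 14 \sqrt{-24 - 526} = 14 \sqrt{-550} = 14 \cdot 5 i \sqrt{22} = 70 i \sqrt{22}$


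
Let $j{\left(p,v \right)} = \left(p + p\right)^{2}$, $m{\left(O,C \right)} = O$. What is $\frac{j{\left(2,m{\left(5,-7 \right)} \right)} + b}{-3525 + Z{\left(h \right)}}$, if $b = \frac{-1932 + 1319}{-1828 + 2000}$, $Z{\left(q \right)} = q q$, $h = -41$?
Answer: $- \frac{2139}{317168} \approx -0.0067441$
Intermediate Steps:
$j{\left(p,v \right)} = 4 p^{2}$ ($j{\left(p,v \right)} = \left(2 p\right)^{2} = 4 p^{2}$)
$Z{\left(q \right)} = q^{2}$
$b = - \frac{613}{172} \approx -3.564$
$\frac{j{\left(2,m{\left(5,-7 \right)} \right)} + b}{-3525 + Z{\left(h \right)}} = \frac{4 \cdot 2^{2} - \frac{613}{172}}{-3525 + \left(-41\right)^{2}} = \frac{4 \cdot 4 - \frac{613}{172}}{-3525 + 1681} = \frac{16 - \frac{613}{172}}{-1844} = \frac{2139}{172} \left(- \frac{1}{1844}\right) = - \frac{2139}{317168}$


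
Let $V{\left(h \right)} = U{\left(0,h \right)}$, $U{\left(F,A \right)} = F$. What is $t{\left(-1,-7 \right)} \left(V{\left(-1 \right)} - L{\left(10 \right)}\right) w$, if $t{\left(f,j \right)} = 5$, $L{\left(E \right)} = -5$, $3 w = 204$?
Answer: $1700$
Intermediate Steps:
$w = 68$ ($w = \frac{1}{3} \cdot 204 = 68$)
$V{\left(h \right)} = 0$
$t{\left(-1,-7 \right)} \left(V{\left(-1 \right)} - L{\left(10 \right)}\right) w = 5 \left(0 - -5\right) 68 = 5 \left(0 + 5\right) 68 = 5 \cdot 5 \cdot 68 = 25 \cdot 68 = 1700$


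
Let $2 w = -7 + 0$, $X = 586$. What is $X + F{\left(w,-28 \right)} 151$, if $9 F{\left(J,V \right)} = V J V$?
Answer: $- \frac{409070}{9} \approx -45452.0$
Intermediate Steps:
$w = - \frac{7}{2}$ ($w = \frac{-7 + 0}{2} = \frac{1}{2} \left(-7\right) = - \frac{7}{2} \approx -3.5$)
$F{\left(J,V \right)} = \frac{J V^{2}}{9}$ ($F{\left(J,V \right)} = \frac{V J V}{9} = \frac{J V V}{9} = \frac{J V^{2}}{9}$)
$X + F{\left(w,-28 \right)} 151 = 586 + \frac{1}{9} \left(- \frac{7}{2}\right) \left(-28\right)^{2} \cdot 151 = 586 + \frac{1}{9} \left(- \frac{7}{2}\right) 784 \cdot 151 = 586 - \frac{414344}{9} = - \frac{409070}{9}$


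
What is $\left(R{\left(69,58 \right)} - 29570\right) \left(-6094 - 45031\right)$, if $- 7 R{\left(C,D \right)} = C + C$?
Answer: $\frac{10589419000}{7} \approx 1.5128 \cdot 10^{9}$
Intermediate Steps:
$R{\left(C,D \right)} = - \frac{2 C}{7}$ ($R{\left(C,D \right)} = - \frac{C + C}{7} = - \frac{2 C}{7}$)
$\left(R{\left(69,58 \right)} - 29570\right) \left(-6094 - 45031\right) = \left(\left(- \frac{2}{7}\right) 69 - 29570\right) \left(-6094 - 45031\right) = \left(- \frac{138}{7} - 29570\right) \left(-51125\right) = \left(- \frac{207128}{7}\right) \left(-51125\right) = \frac{10589419000}{7}$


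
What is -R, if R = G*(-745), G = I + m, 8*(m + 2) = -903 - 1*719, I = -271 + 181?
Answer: -878355/4 ≈ -2.1959e+5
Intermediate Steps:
I = -90
m = -819/4 (m = -2 + (-903 - 1*719)/8 = -2 + (-903 - 719)/8 = -2 + (⅛)*(-1622) = -2 - 811/4 = -819/4 ≈ -204.75)
G = -1179/4 (G = -90 - 819/4 = -1179/4 ≈ -294.75)
R = 878355/4 (R = -1179/4*(-745) = 878355/4 ≈ 2.1959e+5)
-R = -1*878355/4 = -878355/4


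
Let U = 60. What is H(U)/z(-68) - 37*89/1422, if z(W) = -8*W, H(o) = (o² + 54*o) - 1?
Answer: 3966833/386784 ≈ 10.256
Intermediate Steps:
H(o) = -1 + o² + 54*o
z(W) = -8*W (z(W) = -4*2*W = -8*W)
H(U)/z(-68) - 37*89/1422 = (-1 + 60² + 54*60)/((-8*(-68))) - 37*89/1422 = (-1 + 3600 + 3240)/544 - 3293*1/1422 = 6839*(1/544) - 3293/1422 = 6839/544 - 3293/1422 = 3966833/386784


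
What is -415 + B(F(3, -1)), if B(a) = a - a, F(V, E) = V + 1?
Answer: -415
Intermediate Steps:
F(V, E) = 1 + V
B(a) = 0
-415 + B(F(3, -1)) = -415 + 0 = -415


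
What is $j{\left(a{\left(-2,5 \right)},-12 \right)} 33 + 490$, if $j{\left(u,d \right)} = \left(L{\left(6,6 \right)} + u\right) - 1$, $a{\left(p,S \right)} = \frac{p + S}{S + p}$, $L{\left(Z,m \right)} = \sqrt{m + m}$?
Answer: $490 + 66 \sqrt{3} \approx 604.32$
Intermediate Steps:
$L{\left(Z,m \right)} = \sqrt{2} \sqrt{m}$ ($L{\left(Z,m \right)} = \sqrt{2 m} = \sqrt{2} \sqrt{m}$)
$a{\left(p,S \right)} = 1$ ($a{\left(p,S \right)} = \frac{S + p}{S + p} = 1$)
$j{\left(u,d \right)} = -1 + u + 2 \sqrt{3}$ ($j{\left(u,d \right)} = \left(\sqrt{2} \sqrt{6} + u\right) - 1 = \left(2 \sqrt{3} + u\right) - 1 = \left(u + 2 \sqrt{3}\right) - 1 = -1 + u + 2 \sqrt{3}$)
$j{\left(a{\left(-2,5 \right)},-12 \right)} 33 + 490 = \left(-1 + 1 + 2 \sqrt{3}\right) 33 + 490 = 2 \sqrt{3} \cdot 33 + 490 = 66 \sqrt{3} + 490 = 490 + 66 \sqrt{3}$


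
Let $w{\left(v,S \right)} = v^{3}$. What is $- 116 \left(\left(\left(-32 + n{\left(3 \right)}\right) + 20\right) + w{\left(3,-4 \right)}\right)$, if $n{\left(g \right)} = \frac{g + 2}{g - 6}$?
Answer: $- \frac{4640}{3} \approx -1546.7$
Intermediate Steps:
$n{\left(g \right)} = \frac{2 + g}{-6 + g}$
$- 116 \left(\left(\left(-32 + n{\left(3 \right)}\right) + 20\right) + w{\left(3,-4 \right)}\right) = - 116 \left(\left(\left(-32 + \frac{2 + 3}{-6 + 3}\right) + 20\right) + 3^{3}\right) = - 116 \left(\left(\left(-32 + \frac{1}{-3} \cdot 5\right) + 20\right) + 27\right) = - 116 \left(\left(\left(-32 - \frac{5}{3}\right) + 20\right) + 27\right) = - 116 \left(\left(- \frac{101}{3} + 20\right) + 27\right) = - 116 \left(- \frac{41}{3} + 27\right) = \left(-116\right) \frac{40}{3} = - \frac{4640}{3}$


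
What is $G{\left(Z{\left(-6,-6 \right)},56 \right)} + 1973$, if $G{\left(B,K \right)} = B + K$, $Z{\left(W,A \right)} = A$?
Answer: $2023$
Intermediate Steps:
$G{\left(Z{\left(-6,-6 \right)},56 \right)} + 1973 = \left(-6 + 56\right) + 1973 = 50 + 1973 = 2023$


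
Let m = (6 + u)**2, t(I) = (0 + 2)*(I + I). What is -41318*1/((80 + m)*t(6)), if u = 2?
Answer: -20659/1728 ≈ -11.955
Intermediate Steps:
t(I) = 4*I (t(I) = 2*(2*I) = 4*I)
m = 64 (m = (6 + 2)**2 = 8**2 = 64)
-41318*1/((80 + m)*t(6)) = -41318*1/(24*(80 + 64)) = -41318/(144*24) = -41318/3456 = -41318*1/3456 = -20659/1728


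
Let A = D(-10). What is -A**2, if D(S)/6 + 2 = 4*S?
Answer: -63504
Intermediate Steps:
D(S) = -12 + 24*S (D(S) = -12 + 6*(4*S) = -12 + 24*S)
A = -252 (A = -12 + 24*(-10) = -12 - 240 = -252)
-A**2 = -1*(-252)**2 = -1*63504 = -63504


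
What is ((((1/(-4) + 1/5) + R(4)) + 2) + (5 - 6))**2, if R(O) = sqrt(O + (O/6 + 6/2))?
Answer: 10283/1200 + 19*sqrt(69)/30 ≈ 13.830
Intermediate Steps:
R(O) = sqrt(3 + 7*O/6) (R(O) = sqrt(O + (O*(1/6) + 6*(1/2))) = sqrt(O + (O/6 + 3)) = sqrt(O + (3 + O/6)) = sqrt(3 + 7*O/6))
((((1/(-4) + 1/5) + R(4)) + 2) + (5 - 6))**2 = ((((1/(-4) + 1/5) + sqrt(108 + 42*4)/6) + 2) + (5 - 6))**2 = ((((1*(-1/4) + 1*(1/5)) + sqrt(108 + 168)/6) + 2) - 1)**2 = ((((-1/4 + 1/5) + sqrt(276)/6) + 2) - 1)**2 = (((-1/20 + (2*sqrt(69))/6) + 2) - 1)**2 = (((-1/20 + sqrt(69)/3) + 2) - 1)**2 = ((39/20 + sqrt(69)/3) - 1)**2 = (19/20 + sqrt(69)/3)**2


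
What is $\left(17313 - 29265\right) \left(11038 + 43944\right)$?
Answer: $-657144864$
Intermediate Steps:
$\left(17313 - 29265\right) \left(11038 + 43944\right) = \left(17313 - 29265\right) 54982 = \left(-11952\right) 54982 = -657144864$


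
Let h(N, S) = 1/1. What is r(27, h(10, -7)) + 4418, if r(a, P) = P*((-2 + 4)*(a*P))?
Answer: 4472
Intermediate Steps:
h(N, S) = 1
r(a, P) = 2*a*P**2 (r(a, P) = P*(2*(P*a)) = P*(2*P*a) = 2*a*P**2)
r(27, h(10, -7)) + 4418 = 2*27*1**2 + 4418 = 2*27*1 + 4418 = 54 + 4418 = 4472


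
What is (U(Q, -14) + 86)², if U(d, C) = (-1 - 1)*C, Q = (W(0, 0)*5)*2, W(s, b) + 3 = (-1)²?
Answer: 12996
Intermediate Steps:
W(s, b) = -2 (W(s, b) = -3 + (-1)² = -3 + 1 = -2)
Q = -20 (Q = -2*5*2 = -10*2 = -20)
U(d, C) = -2*C
(U(Q, -14) + 86)² = (-2*(-14) + 86)² = (28 + 86)² = 114² = 12996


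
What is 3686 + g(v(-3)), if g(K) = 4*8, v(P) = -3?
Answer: 3718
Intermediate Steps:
g(K) = 32
3686 + g(v(-3)) = 3686 + 32 = 3718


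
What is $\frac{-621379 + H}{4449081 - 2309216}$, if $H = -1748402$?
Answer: $- \frac{2369781}{2139865} \approx -1.1074$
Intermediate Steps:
$\frac{-621379 + H}{4449081 - 2309216} = \frac{-621379 - 1748402}{4449081 - 2309216} = - \frac{2369781}{2139865}$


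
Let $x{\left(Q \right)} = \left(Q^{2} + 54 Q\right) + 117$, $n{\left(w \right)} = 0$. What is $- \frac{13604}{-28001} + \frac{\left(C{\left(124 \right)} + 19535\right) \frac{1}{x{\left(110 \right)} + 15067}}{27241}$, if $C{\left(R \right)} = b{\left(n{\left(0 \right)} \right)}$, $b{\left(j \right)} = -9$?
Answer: $\frac{6156457374931}{12671222303492} \approx 0.48586$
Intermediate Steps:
$C{\left(R \right)} = -9$
$x{\left(Q \right)} = 117 + Q^{2} + 54 Q$
$- \frac{13604}{-28001} + \frac{\left(C{\left(124 \right)} + 19535\right) \frac{1}{x{\left(110 \right)} + 15067}}{27241} = - \frac{13604}{-28001} + \frac{\left(-9 + 19535\right) \frac{1}{\left(117 + 110^{2} + 54 \cdot 110\right) + 15067}}{27241} = \left(-13604\right) \left(- \frac{1}{28001}\right) + \frac{19526}{\left(117 + 12100 + 5940\right) + 15067} \cdot \frac{1}{27241} = \frac{13604}{28001} + \frac{19526}{18157 + 15067} \cdot \frac{1}{27241} = \frac{13604}{28001} + \frac{19526}{33224} \cdot \frac{1}{27241} = \frac{13604}{28001} + 19526 \cdot \frac{1}{33224} \cdot \frac{1}{27241} = \frac{13604}{28001} + \frac{9763}{16612} \cdot \frac{1}{27241} = \frac{13604}{28001} + \frac{9763}{452527492} = \frac{6156457374931}{12671222303492}$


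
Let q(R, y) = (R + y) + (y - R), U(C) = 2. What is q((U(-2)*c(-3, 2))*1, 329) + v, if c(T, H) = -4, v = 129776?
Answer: 130434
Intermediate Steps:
q(R, y) = 2*y
q((U(-2)*c(-3, 2))*1, 329) + v = 2*329 + 129776 = 658 + 129776 = 130434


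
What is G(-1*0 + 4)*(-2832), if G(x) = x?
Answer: -11328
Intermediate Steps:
G(-1*0 + 4)*(-2832) = (-1*0 + 4)*(-2832) = (0 + 4)*(-2832) = 4*(-2832) = -11328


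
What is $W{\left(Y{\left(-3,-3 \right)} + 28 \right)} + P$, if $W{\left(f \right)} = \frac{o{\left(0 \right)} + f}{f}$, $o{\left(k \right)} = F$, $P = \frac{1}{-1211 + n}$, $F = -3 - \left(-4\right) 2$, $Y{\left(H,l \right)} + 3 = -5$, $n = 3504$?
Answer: $\frac{11469}{9172} \approx 1.2504$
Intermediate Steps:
$Y{\left(H,l \right)} = -8$ ($Y{\left(H,l \right)} = -3 - 5 = -8$)
$F = 5$ ($F = -3 - -8 = -3 + 8 = 5$)
$P = \frac{1}{2293}$ ($P = \frac{1}{-1211 + 3504} = \frac{1}{2293} \approx 0.00043611$)
$o{\left(k \right)} = 5$
$W{\left(f \right)} = \frac{5 + f}{f}$
$W{\left(Y{\left(-3,-3 \right)} + 28 \right)} + P = \frac{5 + \left(-8 + 28\right)}{-8 + 28} + \frac{1}{2293} = \frac{5 + 20}{20} + \frac{1}{2293} = \frac{1}{20} \cdot 25 + \frac{1}{2293} = \frac{5}{4} + \frac{1}{2293} = \frac{11469}{9172}$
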